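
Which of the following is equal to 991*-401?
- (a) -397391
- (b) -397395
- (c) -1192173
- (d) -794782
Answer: a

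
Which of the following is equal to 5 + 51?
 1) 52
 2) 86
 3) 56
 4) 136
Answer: 3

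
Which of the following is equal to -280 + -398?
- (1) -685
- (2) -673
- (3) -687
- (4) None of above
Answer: 4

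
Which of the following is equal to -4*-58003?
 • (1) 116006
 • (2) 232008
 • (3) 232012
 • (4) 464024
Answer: 3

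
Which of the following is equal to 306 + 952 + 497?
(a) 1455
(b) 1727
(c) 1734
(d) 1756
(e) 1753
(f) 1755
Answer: f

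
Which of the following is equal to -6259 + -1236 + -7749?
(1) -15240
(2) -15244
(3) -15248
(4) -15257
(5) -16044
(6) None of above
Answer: 2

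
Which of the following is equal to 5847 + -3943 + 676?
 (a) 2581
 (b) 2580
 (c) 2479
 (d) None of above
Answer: b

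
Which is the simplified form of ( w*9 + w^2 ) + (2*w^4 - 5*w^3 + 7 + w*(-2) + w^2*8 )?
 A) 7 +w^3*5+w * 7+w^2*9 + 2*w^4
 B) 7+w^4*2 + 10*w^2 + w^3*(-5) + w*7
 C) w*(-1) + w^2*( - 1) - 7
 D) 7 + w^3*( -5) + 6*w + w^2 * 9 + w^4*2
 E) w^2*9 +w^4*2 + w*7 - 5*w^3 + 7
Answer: E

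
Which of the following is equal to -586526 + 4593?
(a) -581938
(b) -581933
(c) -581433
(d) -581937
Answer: b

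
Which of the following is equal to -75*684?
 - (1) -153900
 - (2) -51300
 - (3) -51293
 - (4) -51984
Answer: 2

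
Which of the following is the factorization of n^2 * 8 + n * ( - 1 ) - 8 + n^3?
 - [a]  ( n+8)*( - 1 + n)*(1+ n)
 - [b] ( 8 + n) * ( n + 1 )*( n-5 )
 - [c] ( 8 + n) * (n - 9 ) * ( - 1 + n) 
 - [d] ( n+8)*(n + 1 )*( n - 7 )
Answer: a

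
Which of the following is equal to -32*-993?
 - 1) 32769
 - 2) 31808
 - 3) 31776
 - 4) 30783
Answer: 3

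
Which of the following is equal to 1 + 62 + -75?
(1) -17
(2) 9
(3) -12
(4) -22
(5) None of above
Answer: 3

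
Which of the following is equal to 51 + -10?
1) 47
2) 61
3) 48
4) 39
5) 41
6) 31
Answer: 5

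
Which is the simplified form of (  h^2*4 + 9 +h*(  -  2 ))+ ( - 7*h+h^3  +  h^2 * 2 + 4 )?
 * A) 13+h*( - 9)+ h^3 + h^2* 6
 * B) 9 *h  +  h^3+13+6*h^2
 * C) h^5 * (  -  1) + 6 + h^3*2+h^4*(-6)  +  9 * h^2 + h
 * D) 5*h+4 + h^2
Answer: A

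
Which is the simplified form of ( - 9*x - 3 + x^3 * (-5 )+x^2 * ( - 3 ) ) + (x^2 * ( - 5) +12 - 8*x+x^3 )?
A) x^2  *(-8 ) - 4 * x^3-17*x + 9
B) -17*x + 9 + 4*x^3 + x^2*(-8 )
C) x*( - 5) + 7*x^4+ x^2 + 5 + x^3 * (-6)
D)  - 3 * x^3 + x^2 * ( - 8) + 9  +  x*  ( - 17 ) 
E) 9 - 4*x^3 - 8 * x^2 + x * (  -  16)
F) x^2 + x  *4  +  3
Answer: A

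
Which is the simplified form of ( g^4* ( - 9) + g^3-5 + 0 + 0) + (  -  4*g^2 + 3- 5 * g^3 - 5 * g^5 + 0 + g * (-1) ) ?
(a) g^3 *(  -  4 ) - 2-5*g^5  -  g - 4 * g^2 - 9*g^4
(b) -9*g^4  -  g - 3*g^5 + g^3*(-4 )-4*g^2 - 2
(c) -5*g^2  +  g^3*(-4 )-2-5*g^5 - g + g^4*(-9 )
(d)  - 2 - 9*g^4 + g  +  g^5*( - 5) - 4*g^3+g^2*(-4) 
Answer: a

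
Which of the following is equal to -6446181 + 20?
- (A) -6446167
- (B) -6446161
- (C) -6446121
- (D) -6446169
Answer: B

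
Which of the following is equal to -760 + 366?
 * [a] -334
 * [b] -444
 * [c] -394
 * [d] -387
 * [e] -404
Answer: c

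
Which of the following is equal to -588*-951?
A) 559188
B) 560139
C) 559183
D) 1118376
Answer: A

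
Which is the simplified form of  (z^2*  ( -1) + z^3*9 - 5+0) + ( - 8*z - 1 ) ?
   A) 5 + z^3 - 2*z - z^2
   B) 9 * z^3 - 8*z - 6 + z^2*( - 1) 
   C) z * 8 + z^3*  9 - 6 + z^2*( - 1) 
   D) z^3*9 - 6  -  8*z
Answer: B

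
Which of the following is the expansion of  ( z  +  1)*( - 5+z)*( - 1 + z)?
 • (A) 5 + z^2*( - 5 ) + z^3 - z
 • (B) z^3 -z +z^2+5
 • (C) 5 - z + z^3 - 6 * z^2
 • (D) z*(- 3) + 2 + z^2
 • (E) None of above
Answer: A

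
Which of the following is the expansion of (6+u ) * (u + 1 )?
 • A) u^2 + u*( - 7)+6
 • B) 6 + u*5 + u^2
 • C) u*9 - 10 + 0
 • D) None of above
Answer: D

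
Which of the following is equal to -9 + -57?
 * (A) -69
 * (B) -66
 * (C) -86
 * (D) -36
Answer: B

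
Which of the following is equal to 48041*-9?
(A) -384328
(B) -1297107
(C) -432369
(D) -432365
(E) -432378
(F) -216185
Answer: C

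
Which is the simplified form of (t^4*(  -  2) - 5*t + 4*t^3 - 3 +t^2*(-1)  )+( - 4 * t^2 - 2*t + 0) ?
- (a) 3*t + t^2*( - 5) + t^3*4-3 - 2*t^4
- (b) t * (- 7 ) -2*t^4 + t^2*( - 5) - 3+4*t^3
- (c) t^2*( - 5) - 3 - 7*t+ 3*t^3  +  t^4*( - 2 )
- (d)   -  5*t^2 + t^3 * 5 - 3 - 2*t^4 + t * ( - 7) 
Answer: b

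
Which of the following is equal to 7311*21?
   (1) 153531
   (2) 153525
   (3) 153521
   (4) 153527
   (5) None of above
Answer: 1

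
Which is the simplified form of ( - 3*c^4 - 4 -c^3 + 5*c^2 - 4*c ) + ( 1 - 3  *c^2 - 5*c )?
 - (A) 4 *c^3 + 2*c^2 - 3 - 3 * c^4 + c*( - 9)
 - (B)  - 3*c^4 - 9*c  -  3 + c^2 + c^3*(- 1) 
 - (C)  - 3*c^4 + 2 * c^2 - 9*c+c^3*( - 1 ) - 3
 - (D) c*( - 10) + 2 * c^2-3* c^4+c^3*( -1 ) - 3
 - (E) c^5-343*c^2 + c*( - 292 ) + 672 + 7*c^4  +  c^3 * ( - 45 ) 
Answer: C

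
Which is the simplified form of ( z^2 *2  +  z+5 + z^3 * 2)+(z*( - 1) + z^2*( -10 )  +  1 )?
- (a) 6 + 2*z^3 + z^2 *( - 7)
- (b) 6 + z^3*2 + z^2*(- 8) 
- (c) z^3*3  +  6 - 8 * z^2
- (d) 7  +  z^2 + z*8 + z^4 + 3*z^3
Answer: b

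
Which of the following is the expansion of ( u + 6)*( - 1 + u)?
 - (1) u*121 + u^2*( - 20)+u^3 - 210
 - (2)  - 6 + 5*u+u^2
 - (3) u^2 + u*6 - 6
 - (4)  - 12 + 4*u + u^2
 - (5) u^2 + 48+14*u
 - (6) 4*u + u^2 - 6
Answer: 2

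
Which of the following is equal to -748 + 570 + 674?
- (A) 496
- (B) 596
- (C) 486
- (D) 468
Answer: A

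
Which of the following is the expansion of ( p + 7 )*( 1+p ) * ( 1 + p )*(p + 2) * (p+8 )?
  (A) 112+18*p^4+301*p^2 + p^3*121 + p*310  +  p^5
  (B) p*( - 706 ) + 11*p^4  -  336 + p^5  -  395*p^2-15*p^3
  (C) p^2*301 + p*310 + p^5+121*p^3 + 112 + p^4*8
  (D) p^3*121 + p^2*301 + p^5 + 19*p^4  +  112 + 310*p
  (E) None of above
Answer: D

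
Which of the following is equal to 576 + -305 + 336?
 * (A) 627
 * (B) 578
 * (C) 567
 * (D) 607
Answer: D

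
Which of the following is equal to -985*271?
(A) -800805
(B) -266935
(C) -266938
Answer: B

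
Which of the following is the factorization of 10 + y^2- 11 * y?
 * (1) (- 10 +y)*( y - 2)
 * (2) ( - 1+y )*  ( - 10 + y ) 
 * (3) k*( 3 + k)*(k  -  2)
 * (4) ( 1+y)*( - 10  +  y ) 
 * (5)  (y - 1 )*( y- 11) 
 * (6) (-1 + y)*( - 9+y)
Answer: 2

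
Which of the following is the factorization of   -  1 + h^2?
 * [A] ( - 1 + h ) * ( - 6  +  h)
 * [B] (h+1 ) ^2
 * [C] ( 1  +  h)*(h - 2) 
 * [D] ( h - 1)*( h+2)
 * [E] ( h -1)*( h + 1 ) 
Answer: E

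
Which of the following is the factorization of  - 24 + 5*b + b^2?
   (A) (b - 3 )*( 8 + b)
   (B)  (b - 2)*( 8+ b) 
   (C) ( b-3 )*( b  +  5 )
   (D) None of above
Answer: A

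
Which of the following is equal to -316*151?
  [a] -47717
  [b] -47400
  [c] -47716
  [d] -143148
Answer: c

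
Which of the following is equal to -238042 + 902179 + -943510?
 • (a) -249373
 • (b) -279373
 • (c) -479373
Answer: b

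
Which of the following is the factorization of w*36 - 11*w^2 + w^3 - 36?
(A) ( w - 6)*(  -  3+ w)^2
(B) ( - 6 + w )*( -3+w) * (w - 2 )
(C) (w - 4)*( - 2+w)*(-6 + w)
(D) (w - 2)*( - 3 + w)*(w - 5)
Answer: B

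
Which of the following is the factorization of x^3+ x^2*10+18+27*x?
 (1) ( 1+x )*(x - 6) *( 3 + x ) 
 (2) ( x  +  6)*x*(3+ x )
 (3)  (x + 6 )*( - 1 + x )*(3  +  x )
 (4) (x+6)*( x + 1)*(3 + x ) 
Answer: 4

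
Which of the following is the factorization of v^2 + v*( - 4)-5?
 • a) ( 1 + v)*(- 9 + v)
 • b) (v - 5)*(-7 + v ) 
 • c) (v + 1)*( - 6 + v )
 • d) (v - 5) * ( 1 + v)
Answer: d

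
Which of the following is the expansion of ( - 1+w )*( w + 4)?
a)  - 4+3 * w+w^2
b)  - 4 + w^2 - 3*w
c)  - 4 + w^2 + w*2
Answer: a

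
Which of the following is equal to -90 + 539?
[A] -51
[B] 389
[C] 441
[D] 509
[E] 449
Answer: E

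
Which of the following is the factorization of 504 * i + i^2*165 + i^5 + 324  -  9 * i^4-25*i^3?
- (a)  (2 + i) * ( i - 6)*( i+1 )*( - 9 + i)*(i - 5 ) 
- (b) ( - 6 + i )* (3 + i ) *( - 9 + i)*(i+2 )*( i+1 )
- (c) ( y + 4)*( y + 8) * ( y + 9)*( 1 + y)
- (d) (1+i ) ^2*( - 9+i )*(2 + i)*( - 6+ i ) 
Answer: b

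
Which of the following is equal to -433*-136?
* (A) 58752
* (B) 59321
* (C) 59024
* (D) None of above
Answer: D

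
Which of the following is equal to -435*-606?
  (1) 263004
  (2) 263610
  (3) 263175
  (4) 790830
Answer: 2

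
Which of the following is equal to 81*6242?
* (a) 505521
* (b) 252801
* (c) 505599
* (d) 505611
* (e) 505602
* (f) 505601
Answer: e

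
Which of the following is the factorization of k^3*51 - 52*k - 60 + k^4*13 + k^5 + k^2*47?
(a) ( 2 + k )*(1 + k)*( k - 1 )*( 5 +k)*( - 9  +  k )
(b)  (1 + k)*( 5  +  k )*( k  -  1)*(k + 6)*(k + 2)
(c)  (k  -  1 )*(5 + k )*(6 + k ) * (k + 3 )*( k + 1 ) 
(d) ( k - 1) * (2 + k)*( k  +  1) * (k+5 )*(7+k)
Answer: b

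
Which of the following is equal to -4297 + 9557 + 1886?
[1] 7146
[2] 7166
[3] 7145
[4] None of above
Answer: 1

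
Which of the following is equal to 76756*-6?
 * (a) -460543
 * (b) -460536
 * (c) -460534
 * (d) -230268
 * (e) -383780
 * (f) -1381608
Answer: b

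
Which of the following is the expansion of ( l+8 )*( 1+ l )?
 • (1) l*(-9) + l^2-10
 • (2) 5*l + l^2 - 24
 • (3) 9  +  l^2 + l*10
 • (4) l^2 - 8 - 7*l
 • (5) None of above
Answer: 5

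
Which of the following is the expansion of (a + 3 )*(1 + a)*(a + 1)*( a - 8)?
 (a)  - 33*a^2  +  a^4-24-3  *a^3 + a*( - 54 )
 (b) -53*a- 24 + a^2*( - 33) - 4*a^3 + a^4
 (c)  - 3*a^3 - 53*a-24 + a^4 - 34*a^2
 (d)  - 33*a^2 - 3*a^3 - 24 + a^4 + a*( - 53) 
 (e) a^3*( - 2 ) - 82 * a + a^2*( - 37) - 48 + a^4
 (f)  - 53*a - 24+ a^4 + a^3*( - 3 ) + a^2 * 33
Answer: d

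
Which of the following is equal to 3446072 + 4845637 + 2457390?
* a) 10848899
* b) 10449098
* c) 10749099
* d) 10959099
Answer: c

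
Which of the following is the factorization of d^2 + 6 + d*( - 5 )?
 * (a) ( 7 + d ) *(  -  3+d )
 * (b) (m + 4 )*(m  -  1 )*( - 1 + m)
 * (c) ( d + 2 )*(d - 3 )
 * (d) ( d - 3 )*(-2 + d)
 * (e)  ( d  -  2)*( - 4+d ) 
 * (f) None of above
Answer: d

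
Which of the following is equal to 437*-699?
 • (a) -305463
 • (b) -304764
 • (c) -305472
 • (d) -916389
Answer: a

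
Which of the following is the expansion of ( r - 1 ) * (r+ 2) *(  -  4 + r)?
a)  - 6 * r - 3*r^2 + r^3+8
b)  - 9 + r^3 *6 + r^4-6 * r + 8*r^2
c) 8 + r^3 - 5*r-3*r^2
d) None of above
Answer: a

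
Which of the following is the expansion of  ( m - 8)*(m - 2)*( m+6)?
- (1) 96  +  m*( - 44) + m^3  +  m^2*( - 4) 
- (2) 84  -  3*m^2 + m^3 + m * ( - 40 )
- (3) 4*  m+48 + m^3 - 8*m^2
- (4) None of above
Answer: 1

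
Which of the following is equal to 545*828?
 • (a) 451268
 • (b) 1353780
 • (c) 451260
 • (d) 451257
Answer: c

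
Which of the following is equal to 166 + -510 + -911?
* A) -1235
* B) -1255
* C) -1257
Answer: B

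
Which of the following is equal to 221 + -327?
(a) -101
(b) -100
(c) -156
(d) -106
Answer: d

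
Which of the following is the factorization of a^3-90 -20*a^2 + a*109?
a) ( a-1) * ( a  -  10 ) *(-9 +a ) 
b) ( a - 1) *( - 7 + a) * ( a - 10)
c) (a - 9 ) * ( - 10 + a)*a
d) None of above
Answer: a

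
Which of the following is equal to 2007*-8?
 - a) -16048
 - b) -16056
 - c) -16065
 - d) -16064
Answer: b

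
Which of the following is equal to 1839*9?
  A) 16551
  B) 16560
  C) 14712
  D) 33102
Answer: A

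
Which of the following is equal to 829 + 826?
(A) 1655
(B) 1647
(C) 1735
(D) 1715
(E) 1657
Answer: A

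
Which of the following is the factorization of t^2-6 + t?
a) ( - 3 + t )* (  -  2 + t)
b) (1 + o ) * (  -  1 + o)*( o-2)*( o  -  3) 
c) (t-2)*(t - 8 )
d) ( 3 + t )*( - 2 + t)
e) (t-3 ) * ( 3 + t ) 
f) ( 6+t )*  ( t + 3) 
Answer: d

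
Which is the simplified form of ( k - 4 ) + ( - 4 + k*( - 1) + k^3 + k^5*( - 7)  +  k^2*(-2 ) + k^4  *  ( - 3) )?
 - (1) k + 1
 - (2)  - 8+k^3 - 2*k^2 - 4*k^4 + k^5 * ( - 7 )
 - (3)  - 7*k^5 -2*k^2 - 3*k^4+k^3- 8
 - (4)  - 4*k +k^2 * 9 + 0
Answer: 3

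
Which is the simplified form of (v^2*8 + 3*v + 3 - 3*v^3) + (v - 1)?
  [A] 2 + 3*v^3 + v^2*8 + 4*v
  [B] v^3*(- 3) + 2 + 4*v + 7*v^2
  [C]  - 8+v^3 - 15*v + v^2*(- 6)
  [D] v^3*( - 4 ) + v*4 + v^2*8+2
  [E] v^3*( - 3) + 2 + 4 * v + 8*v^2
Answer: E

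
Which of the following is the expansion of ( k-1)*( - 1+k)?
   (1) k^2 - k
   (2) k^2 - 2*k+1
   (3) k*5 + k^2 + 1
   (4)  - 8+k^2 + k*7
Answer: 2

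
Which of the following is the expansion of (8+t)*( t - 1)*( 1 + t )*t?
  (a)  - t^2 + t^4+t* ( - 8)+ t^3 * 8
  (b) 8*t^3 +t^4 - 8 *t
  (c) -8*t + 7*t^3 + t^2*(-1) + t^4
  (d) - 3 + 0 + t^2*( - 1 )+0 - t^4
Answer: a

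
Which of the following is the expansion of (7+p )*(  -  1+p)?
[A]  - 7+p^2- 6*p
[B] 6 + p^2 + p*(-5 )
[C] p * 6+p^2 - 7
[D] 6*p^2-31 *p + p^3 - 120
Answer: C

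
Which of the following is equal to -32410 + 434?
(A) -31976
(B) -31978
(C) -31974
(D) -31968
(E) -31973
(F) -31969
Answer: A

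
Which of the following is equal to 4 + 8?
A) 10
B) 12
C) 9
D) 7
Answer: B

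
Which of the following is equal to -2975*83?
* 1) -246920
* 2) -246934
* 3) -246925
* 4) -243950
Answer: 3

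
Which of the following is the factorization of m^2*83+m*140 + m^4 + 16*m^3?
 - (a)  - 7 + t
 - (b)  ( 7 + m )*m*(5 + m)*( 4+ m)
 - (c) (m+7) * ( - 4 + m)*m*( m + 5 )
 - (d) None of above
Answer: b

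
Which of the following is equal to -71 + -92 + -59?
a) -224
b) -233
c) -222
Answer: c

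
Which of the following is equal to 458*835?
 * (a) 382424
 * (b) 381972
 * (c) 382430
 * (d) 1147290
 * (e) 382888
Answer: c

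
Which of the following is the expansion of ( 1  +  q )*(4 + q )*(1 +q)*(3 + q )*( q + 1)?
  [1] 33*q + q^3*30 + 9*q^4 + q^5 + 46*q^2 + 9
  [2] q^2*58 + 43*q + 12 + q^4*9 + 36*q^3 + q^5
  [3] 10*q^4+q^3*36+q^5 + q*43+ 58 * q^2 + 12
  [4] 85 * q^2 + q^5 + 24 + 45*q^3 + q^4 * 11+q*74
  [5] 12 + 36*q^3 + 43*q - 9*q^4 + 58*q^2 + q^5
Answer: 3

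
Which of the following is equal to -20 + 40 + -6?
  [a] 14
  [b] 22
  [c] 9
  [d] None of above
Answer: a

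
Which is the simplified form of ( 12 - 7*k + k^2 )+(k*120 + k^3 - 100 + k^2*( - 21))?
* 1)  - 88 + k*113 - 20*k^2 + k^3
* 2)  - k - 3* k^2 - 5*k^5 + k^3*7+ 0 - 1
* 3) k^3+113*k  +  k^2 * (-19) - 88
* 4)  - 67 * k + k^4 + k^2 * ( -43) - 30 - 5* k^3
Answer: 1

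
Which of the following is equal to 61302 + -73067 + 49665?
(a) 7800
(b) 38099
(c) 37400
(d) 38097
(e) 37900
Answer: e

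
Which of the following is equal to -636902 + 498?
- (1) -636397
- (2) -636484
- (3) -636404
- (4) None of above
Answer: 3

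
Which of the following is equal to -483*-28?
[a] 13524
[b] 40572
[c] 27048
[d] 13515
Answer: a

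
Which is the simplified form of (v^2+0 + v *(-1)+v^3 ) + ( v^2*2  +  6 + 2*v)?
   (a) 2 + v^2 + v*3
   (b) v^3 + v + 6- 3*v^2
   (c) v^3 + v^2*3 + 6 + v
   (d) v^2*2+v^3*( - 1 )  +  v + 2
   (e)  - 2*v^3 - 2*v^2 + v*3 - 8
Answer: c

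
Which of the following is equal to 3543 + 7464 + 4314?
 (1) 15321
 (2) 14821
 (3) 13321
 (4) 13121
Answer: 1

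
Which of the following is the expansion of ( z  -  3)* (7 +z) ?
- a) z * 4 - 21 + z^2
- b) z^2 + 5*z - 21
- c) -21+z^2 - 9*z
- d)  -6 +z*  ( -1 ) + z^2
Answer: a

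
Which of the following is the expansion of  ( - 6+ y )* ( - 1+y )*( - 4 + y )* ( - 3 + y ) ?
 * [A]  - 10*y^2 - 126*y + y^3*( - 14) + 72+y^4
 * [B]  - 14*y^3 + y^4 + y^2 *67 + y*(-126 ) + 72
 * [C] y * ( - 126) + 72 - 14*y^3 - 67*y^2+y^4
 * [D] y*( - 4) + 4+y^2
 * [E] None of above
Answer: B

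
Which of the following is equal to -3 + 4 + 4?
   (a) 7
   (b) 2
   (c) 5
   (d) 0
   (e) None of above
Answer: c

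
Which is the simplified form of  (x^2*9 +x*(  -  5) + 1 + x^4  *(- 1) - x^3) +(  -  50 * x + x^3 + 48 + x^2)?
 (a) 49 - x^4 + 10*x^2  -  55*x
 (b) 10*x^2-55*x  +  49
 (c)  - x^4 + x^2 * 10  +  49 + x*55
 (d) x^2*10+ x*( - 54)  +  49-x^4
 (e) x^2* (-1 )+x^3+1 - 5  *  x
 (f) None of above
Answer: a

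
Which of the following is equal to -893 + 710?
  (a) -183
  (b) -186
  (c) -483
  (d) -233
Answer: a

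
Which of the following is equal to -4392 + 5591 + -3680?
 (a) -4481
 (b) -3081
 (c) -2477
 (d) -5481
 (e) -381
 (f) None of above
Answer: f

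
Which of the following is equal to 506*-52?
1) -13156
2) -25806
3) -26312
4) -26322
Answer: 3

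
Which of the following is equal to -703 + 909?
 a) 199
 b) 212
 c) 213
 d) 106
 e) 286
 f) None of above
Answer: f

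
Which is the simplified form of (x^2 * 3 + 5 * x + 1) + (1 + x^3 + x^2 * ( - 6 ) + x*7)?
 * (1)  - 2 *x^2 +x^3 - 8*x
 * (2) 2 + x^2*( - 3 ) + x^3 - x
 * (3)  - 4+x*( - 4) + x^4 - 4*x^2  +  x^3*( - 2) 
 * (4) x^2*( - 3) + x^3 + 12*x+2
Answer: 4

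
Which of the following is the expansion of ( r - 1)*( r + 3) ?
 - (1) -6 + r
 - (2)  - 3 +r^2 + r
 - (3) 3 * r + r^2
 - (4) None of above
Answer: 4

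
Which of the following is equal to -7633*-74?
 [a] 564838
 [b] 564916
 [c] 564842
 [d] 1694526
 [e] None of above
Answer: c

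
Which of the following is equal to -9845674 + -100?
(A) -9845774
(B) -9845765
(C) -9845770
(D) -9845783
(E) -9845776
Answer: A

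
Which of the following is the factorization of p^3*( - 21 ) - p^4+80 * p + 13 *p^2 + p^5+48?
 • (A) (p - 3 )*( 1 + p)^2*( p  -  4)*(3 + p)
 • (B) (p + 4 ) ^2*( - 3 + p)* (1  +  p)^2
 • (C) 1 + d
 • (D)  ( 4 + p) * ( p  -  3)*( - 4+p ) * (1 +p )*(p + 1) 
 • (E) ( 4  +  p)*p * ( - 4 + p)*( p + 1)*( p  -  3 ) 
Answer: D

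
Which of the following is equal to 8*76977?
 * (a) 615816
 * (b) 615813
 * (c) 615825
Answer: a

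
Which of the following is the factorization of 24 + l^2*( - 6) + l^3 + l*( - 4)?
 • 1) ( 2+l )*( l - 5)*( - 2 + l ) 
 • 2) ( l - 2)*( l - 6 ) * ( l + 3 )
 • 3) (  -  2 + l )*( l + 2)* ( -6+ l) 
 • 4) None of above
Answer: 3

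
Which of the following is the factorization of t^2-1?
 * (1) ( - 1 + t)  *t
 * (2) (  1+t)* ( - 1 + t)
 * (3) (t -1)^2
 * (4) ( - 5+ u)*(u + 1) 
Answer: 2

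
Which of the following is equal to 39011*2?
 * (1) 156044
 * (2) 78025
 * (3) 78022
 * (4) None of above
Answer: 3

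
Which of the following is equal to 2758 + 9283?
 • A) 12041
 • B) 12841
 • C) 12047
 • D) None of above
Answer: A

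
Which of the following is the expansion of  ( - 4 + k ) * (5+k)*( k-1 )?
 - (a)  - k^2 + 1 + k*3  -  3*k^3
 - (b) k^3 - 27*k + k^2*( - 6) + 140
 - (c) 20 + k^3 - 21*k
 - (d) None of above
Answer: c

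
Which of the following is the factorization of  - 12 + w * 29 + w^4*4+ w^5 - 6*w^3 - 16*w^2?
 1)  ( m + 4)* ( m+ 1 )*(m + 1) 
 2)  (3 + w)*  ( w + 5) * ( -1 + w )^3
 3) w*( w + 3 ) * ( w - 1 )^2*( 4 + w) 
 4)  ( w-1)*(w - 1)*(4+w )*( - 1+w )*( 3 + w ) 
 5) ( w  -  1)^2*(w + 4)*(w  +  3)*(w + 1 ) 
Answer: 4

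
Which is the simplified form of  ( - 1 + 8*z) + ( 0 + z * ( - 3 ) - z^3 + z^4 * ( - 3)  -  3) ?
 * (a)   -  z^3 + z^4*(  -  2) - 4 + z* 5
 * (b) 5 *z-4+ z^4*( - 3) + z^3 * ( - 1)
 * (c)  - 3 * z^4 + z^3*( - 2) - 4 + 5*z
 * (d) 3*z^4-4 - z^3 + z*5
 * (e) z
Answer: b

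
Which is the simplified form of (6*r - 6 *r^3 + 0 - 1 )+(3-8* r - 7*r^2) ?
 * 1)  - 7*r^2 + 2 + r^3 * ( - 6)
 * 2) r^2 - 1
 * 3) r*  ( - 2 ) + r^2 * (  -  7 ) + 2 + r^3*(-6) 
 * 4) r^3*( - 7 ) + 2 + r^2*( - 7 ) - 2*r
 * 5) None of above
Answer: 3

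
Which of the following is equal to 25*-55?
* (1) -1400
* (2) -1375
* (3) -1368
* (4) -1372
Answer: 2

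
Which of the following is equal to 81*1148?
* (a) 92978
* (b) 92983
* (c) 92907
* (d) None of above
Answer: d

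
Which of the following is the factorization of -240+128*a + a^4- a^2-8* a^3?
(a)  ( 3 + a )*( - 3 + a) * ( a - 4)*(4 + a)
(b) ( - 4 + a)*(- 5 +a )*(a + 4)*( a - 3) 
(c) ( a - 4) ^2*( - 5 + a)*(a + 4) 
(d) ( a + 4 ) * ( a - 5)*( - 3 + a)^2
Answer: b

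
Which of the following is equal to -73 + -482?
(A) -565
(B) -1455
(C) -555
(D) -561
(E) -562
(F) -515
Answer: C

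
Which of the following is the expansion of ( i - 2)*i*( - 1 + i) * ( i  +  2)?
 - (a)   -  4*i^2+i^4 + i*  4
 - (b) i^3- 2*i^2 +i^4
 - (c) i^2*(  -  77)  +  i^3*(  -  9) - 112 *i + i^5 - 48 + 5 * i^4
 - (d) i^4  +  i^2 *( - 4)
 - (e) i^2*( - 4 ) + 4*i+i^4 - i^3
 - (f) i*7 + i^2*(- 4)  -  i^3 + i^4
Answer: e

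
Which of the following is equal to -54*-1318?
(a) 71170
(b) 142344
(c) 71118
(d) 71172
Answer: d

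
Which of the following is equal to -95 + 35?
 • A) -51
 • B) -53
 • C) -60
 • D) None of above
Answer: C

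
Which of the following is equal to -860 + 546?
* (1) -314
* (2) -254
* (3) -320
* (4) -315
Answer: 1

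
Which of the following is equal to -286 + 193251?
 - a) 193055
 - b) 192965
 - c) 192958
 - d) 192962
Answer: b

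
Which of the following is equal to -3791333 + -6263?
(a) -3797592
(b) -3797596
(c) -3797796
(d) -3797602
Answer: b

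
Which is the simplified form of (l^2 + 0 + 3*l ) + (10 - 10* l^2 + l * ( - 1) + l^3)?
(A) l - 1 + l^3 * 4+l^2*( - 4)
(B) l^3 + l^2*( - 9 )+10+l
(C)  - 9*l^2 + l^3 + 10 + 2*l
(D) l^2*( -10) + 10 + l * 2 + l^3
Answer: C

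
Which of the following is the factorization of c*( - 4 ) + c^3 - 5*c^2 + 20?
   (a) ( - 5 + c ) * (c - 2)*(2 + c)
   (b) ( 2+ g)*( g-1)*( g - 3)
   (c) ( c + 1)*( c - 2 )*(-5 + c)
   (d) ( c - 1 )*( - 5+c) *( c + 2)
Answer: a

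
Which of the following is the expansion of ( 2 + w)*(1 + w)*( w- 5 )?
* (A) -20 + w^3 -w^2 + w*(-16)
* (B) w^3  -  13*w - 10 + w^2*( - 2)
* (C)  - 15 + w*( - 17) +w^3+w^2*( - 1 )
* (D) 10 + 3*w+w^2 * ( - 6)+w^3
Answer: B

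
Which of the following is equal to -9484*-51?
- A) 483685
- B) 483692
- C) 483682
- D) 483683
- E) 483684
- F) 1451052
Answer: E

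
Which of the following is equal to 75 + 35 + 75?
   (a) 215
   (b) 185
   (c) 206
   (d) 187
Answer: b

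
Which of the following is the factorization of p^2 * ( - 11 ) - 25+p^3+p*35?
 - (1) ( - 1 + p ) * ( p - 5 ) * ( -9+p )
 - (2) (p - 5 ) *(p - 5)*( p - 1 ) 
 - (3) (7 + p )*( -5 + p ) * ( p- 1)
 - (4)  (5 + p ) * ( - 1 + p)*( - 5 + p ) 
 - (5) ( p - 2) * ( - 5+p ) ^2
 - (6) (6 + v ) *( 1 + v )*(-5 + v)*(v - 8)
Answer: 2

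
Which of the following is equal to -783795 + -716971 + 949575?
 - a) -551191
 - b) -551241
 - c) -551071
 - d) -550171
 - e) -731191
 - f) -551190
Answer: a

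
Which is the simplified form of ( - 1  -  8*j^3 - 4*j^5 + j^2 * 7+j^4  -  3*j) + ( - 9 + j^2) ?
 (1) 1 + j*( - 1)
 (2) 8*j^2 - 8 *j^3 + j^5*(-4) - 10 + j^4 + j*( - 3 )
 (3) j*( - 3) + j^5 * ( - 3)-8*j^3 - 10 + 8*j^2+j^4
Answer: 2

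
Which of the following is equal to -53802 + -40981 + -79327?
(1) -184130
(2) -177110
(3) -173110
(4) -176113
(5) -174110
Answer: 5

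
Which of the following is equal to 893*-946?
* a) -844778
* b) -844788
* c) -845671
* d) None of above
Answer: a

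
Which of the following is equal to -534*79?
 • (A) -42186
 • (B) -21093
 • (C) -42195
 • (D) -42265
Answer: A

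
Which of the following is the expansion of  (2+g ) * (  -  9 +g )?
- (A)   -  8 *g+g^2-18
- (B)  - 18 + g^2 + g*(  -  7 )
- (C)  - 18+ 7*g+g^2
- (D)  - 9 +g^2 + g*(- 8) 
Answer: B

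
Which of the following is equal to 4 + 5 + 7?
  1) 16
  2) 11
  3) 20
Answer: 1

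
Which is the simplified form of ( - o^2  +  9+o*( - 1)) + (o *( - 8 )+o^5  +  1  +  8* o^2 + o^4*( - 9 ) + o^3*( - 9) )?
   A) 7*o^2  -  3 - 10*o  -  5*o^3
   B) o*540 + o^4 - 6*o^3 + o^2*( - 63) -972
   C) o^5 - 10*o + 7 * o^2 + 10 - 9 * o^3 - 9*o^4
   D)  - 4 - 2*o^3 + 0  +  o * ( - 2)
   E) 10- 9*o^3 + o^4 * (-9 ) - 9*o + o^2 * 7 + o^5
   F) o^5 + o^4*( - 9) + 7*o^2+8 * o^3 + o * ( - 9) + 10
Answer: E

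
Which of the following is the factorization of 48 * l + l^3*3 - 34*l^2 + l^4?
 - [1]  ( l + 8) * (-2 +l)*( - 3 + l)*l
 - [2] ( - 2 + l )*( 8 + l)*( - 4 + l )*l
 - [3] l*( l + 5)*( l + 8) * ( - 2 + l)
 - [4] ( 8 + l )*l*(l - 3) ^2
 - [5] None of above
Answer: 1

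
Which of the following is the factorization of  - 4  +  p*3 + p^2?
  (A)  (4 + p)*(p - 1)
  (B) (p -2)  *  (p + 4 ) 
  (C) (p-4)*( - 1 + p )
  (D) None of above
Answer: A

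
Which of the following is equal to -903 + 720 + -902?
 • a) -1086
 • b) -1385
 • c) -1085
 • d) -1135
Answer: c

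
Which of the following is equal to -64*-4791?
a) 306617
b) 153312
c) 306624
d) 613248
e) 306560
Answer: c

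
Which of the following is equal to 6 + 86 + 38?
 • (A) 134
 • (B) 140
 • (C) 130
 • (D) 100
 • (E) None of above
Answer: C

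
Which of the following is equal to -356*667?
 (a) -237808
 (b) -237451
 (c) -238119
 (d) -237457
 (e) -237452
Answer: e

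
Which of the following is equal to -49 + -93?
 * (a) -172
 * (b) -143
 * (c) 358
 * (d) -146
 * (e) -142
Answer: e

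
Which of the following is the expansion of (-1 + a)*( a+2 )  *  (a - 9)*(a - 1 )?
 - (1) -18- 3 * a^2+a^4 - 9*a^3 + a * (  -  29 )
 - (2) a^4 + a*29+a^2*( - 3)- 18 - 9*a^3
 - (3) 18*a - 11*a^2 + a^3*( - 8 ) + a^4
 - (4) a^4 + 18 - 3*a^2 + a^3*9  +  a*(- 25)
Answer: 2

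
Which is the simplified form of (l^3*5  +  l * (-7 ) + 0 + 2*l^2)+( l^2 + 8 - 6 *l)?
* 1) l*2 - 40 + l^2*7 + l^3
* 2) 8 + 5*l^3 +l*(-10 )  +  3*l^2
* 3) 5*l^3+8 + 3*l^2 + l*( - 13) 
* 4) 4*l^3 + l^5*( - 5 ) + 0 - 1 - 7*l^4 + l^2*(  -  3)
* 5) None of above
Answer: 3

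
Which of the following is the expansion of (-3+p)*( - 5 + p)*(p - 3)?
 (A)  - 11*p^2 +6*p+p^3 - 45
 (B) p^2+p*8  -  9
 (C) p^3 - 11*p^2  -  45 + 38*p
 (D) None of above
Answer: D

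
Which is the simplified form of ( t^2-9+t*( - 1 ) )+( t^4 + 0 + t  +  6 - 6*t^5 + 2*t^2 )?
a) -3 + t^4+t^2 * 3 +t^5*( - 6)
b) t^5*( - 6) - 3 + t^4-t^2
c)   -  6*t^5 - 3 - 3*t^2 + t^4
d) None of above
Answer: a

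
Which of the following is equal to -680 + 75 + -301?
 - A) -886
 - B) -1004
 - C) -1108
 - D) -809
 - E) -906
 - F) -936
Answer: E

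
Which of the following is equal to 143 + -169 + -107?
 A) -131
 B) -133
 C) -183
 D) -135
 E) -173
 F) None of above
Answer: B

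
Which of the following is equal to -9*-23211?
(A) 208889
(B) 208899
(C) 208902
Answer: B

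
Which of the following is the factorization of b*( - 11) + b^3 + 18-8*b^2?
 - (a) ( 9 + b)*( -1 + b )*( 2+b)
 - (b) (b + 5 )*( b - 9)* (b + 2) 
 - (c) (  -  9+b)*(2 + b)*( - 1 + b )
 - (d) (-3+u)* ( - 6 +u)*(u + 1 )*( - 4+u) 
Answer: c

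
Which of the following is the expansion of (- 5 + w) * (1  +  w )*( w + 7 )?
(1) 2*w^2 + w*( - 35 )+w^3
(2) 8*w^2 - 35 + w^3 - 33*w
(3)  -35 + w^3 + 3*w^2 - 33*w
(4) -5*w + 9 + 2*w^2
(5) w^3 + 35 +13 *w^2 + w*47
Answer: 3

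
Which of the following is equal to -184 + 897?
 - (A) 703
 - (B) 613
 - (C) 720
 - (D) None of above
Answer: D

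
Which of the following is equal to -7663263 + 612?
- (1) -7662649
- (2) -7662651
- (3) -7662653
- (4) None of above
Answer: 2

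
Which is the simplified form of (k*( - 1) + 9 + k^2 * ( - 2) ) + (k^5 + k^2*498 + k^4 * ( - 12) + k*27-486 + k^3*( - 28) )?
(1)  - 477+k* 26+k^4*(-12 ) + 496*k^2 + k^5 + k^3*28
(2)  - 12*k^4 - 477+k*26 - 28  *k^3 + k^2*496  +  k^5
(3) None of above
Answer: 2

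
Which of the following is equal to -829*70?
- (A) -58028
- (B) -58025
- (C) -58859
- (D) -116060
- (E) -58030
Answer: E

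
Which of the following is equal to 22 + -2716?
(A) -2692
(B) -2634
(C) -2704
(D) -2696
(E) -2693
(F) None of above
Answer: F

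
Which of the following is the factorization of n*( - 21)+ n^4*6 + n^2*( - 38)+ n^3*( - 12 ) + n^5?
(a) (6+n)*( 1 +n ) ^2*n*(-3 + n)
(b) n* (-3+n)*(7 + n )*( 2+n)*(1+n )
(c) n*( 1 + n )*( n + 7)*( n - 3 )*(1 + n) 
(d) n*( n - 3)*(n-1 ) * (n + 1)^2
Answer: c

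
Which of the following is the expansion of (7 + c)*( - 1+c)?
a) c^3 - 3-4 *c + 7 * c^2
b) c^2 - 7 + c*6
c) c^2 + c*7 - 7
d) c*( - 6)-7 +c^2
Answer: b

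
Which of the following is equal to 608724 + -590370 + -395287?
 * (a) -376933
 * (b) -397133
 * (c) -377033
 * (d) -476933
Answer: a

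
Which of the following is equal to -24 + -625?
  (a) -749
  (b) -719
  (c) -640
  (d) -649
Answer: d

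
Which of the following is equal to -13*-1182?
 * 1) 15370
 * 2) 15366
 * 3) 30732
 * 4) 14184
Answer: 2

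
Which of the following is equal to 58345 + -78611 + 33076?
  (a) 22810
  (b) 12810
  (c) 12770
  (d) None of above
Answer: b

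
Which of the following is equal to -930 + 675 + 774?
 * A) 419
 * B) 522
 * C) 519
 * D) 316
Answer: C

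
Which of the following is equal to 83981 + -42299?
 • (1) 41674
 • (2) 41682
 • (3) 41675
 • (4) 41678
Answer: 2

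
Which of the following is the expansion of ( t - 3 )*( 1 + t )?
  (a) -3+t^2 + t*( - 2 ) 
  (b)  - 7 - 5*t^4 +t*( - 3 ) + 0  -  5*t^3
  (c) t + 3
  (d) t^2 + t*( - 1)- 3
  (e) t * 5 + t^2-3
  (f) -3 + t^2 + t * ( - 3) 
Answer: a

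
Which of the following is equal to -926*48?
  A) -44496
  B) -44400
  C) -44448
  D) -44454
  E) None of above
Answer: C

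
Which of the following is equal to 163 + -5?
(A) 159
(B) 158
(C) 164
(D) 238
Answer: B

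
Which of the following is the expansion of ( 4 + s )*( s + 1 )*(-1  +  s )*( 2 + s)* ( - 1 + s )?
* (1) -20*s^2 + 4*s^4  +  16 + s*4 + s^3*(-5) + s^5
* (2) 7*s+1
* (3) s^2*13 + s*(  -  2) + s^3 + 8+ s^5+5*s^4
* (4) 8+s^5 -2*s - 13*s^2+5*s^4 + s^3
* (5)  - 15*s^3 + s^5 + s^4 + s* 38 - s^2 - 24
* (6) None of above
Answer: 4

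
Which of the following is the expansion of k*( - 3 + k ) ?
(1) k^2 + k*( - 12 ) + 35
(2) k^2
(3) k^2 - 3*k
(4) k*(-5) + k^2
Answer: 3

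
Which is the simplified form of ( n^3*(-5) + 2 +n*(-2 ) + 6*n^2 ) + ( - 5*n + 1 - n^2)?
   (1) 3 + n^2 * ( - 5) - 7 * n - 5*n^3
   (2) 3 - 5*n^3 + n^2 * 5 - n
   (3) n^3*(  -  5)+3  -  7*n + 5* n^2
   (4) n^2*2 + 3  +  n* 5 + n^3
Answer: 3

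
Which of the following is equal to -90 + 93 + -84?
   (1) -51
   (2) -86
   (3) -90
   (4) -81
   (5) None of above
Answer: 4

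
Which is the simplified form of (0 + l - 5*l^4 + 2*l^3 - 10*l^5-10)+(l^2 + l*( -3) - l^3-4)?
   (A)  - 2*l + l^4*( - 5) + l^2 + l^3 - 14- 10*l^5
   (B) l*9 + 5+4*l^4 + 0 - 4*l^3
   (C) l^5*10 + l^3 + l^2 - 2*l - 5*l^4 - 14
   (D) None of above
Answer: A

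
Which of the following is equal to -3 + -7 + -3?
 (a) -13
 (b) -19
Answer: a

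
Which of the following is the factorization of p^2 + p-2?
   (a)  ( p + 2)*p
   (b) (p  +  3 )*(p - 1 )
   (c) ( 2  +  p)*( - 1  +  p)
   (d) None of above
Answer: c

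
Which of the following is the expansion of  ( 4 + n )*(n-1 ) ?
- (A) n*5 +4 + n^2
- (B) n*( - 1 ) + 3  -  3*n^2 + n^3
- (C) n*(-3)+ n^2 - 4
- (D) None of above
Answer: D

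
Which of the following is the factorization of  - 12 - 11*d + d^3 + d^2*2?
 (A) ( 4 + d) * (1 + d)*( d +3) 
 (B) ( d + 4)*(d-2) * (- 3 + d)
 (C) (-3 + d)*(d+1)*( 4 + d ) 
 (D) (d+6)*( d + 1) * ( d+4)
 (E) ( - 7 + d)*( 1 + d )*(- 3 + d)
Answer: C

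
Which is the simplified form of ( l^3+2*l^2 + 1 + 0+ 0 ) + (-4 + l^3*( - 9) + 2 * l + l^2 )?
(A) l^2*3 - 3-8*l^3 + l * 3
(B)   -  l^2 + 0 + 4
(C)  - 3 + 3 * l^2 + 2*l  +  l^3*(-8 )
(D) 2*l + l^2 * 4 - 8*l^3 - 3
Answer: C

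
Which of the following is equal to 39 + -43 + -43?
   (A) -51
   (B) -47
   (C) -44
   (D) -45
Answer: B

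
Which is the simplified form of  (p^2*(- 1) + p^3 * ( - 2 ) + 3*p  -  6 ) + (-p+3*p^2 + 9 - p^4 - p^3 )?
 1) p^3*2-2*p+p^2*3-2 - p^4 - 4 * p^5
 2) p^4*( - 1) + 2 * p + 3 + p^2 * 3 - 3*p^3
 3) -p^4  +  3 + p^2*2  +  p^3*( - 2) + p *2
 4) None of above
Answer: 4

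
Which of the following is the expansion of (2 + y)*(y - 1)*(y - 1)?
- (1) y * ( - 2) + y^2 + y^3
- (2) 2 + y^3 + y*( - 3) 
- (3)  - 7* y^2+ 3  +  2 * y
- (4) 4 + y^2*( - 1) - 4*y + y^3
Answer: 2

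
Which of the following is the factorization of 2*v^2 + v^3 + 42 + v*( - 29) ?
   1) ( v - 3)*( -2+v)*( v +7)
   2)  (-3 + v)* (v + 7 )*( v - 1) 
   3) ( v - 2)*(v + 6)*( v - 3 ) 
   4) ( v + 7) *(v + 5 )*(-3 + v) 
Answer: 1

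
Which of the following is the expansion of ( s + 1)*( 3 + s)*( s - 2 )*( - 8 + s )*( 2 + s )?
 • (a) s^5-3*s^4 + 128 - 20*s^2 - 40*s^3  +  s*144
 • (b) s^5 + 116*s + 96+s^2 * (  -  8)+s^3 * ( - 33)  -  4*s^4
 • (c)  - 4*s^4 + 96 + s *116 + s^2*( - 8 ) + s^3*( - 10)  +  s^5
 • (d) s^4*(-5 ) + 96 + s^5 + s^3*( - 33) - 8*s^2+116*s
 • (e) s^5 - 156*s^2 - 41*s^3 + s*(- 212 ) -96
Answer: b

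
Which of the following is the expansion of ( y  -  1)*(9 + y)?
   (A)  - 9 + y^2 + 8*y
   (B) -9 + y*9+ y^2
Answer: A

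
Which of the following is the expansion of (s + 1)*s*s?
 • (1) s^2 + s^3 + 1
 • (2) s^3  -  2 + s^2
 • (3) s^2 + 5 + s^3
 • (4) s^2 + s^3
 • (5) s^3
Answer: 4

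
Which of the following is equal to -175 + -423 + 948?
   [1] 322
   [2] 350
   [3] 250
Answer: 2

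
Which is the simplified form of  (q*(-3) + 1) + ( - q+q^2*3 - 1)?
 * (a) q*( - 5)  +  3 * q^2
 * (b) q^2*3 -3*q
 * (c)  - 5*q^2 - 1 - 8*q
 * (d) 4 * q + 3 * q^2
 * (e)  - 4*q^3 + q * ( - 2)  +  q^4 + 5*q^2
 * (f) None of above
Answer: f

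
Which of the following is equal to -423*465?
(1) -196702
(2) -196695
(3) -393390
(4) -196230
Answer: 2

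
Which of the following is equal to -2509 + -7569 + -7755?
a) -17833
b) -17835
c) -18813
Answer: a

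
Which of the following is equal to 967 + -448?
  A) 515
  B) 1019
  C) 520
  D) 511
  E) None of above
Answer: E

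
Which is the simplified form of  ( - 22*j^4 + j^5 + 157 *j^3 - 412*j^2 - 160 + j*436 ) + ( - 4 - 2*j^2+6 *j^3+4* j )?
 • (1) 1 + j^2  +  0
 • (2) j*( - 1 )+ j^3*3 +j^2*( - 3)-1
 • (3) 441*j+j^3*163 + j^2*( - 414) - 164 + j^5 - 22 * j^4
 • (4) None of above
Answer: 4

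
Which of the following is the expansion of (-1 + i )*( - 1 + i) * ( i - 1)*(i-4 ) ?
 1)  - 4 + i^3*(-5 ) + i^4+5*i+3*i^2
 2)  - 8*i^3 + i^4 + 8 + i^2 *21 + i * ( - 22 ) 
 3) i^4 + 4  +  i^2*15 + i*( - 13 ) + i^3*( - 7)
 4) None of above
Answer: 3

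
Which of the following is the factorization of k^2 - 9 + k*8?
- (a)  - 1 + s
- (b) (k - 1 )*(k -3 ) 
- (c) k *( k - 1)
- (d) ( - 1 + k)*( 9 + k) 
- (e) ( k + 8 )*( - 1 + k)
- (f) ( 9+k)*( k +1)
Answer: d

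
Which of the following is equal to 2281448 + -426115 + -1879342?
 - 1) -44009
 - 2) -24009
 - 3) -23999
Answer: 2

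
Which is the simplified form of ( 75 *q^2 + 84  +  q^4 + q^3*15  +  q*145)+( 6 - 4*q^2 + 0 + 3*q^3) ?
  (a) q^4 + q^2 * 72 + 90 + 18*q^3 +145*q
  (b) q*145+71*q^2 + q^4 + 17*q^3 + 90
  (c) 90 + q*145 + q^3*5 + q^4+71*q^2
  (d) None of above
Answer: d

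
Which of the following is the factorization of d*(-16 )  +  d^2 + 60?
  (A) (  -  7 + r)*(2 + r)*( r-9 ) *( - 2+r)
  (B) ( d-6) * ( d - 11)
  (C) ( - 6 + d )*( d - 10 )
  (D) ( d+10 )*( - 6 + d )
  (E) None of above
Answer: C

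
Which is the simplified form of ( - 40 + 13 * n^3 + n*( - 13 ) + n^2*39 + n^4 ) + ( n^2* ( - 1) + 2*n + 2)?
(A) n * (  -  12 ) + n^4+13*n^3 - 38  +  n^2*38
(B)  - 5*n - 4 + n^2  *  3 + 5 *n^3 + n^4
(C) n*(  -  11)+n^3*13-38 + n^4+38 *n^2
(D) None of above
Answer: C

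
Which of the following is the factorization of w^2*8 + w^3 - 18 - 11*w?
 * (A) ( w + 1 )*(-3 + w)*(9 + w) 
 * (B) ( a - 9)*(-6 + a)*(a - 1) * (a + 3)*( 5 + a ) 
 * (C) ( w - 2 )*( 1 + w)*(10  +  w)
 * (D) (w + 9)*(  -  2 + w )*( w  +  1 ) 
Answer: D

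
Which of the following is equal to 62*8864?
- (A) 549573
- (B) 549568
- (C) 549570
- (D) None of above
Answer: B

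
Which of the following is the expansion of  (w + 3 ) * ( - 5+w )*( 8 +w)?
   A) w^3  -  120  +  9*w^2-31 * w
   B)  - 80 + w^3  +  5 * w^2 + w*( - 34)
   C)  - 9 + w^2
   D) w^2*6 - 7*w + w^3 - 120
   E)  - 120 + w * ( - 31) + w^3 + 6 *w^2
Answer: E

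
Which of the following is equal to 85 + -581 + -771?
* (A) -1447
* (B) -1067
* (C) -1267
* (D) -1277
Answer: C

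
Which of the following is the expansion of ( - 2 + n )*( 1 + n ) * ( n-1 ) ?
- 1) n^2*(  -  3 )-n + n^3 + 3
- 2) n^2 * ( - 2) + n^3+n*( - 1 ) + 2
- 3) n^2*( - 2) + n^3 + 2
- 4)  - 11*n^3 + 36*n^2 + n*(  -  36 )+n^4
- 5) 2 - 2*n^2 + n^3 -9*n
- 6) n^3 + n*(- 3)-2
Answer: 2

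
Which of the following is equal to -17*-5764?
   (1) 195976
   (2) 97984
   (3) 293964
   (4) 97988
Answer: 4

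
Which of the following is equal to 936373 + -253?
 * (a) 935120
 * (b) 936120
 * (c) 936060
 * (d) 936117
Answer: b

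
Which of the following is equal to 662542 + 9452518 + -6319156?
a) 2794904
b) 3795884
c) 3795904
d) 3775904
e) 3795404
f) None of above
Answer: c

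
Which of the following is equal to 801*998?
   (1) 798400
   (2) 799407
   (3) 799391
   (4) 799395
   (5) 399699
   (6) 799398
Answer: 6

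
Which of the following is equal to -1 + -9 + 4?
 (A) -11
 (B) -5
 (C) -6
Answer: C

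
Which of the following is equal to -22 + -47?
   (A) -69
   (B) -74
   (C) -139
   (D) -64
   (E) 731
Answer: A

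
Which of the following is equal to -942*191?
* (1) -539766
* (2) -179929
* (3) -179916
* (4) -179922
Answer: 4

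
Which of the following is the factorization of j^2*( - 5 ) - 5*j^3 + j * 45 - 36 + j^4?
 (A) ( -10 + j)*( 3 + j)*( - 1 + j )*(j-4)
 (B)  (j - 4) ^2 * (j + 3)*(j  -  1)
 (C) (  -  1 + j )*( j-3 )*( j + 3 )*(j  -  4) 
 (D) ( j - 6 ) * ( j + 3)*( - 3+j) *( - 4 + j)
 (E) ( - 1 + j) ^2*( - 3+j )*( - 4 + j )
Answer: C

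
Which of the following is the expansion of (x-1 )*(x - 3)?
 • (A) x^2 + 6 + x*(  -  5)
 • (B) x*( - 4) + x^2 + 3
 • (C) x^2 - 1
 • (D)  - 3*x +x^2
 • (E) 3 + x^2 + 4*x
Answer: B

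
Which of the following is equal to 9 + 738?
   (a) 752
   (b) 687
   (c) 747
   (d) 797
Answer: c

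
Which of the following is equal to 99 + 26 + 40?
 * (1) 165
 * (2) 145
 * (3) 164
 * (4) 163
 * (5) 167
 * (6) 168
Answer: 1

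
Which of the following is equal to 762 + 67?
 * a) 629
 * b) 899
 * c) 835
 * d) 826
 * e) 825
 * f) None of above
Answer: f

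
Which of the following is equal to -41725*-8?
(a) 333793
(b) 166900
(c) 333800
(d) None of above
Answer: c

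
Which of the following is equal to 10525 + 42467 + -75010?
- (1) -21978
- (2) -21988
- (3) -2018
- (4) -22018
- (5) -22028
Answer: 4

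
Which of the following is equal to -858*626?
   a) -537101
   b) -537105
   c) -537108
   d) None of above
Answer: c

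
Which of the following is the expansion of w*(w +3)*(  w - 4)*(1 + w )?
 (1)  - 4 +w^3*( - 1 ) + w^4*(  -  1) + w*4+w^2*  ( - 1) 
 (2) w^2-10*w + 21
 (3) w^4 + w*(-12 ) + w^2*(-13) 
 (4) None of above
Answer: 3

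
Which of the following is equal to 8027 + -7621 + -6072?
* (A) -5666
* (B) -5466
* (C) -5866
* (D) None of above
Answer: A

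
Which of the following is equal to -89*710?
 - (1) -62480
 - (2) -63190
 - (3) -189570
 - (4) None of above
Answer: 2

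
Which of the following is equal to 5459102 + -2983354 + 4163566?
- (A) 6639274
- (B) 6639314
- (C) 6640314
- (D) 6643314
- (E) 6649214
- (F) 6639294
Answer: B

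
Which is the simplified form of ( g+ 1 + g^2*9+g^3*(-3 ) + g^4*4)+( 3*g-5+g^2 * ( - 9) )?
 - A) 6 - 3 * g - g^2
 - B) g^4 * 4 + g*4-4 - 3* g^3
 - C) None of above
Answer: B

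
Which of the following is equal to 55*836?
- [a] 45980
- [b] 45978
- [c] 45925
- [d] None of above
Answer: a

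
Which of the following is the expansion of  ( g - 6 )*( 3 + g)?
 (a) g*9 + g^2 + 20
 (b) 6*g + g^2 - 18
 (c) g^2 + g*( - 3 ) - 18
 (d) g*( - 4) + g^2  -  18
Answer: c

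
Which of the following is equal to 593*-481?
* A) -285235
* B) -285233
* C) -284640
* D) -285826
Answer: B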